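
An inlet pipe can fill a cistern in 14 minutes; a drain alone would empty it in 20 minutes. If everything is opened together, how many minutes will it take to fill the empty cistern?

140/3 minutes

Net rate = 1/14 − 1/20 = (10 − 7)/140 = 3/140 per minute.
Filling time = 1 ÷ (3/140) = 140/3 minutes.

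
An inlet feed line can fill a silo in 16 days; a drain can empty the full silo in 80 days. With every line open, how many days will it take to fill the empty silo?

20 days

Net rate = 1/16 − 1/80 = (5 − 1)/80 = 4/80 = 1/20 per day.
Filling time = 1 ÷ (1/20) = 20 days.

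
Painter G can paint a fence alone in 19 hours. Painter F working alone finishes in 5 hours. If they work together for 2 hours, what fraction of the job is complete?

48/95

Combined rate: 1/19 + 1/5 = (5 + 19)/95 = 24/95 per hour.
In 2 hours they complete 2·24/95 = 48/95 of the job.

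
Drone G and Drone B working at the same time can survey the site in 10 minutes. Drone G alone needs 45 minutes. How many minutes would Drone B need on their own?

90/7 minutes

Combined rate is 1/10 per minute.
Known contribution: 1/45 per minute.
So Drone B's rate is 1/10 − 1/45 = 7/90, meaning 90/7 minutes alone.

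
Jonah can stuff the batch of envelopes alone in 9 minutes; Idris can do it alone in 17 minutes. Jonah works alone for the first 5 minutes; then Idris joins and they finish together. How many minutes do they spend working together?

In 5 minutes Jonah does 5/9 of the job, leaving 4/9.
Jonah and Idris together work at 26/153 per minute, so finishing takes 4/9 ÷ 26/153 = 34/13 minutes.

34/13 minutes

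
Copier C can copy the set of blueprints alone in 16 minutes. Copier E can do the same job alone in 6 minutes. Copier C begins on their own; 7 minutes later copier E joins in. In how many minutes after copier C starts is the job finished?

In the first 7 minutes copier C alone does 7/16 of the job, leaving 9/16.
Once everyone is working, combined rate: 1/16 + 1/6 = (3 + 8)/48 = 11/48 per minute.
Remaining 9/16 at 11/48 per minute takes 27/11 minutes.
Total from the start = 7 + 27/11 = 104/11 minutes.

104/11 minutes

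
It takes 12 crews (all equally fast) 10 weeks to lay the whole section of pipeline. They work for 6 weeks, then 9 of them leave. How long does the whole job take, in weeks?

22 weeks

One crew does 1/120 of the job per week.
After 6 weeks with 12 crews, 3/5 is done (2/5 left).
With 3 crews the rate is 3/120 = 1/40, so the rest takes 2/5 ÷ 1/40 = 16 weeks.
Total = 6 + 16 = 22 weeks.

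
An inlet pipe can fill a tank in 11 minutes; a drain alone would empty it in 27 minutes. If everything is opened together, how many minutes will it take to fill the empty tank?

Net rate = 1/11 − 1/27 = (27 − 11)/297 = 16/297 per minute.
Filling time = 1 ÷ (16/297) = 297/16 minutes.

297/16 minutes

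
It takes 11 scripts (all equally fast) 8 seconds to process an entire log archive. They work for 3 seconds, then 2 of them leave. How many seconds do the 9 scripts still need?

One script does 1/88 of the job per second.
After 3 seconds with 11 scripts, 3/8 is done (5/8 left).
With 9 scripts the rate is 9/88, so the rest takes 5/8 ÷ 9/88 = 55/9 seconds.

55/9 seconds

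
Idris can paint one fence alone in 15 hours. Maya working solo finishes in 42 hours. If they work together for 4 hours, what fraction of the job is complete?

38/105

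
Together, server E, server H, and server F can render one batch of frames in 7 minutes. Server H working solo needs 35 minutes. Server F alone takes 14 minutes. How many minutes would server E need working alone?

70/3 minutes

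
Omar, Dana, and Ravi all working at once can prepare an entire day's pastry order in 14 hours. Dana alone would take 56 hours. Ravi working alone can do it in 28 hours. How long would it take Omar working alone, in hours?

56 hours

Combined rate is 1/14 per hour.
Known contribution: 1/56 + 1/28 = (1 + 2)/56 = 3/56 per hour.
So Omar's rate is 1/14 − 3/56 = 1/56, meaning 56 hours alone.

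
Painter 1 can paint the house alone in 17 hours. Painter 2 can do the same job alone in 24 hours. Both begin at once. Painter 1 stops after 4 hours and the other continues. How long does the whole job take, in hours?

312/17 hours

In the first 4 hours the combined rate is 41/408, so 41/102 of the job is done, leaving 61/102.
After painter 1 leaves the rate is 1/24 per hour; the remaining 61/102 takes 244/17 hours.
Total = 4 + 244/17 = 312/17 hours.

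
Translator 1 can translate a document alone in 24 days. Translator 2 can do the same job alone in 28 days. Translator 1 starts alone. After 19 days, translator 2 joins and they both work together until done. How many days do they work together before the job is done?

35/13 days

In the first 19 days translator 1 alone does 19/24 of the job, leaving 5/24.
Once everyone is working, combined rate: 1/24 + 1/28 = (7 + 6)/168 = 13/168 per day.
Remaining 5/24 at 13/168 per day takes 35/13 days.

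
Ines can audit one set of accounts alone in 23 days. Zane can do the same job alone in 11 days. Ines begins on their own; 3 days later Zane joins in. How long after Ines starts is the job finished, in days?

In the first 3 days Ines alone does 3/23 of the job, leaving 20/23.
Once everyone is working, combined rate: 1/23 + 1/11 = (11 + 23)/253 = 34/253 per day.
Remaining 20/23 at 34/253 per day takes 110/17 days.
Total from the start = 3 + 110/17 = 161/17 days.

161/17 days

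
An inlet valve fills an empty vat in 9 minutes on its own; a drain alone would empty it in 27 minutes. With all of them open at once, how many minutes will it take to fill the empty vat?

27/2 minutes

Net rate = 1/9 − 1/27 = (3 − 1)/27 = 2/27 per minute.
Filling time = 1 ÷ (2/27) = 27/2 minutes.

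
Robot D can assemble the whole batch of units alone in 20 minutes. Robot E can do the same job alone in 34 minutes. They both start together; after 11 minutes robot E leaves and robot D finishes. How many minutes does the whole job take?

230/17 minutes

In the first 11 minutes the combined rate is 27/340, so 297/340 of the job is done, leaving 43/340.
After robot E leaves the rate is 1/20 per minute; the remaining 43/340 takes 43/17 minutes.
Total = 11 + 43/17 = 230/17 minutes.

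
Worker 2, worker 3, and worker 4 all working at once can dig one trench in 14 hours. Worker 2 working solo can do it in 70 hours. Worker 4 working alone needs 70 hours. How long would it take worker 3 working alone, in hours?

70/3 hours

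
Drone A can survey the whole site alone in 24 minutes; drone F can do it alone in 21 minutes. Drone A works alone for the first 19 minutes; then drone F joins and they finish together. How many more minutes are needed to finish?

7/3 minutes

In 19 minutes drone A does 19/24 of the job, leaving 5/24.
Drone A and drone F together work at 5/56 per minute, so finishing takes 5/24 ÷ 5/56 = 7/3 minutes.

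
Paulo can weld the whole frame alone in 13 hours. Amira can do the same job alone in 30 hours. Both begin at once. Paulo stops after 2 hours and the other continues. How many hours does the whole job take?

In the first 2 hours the combined rate is 43/390, so 43/195 of the job is done, leaving 152/195.
After Paulo leaves the rate is 1/30 per hour; the remaining 152/195 takes 304/13 hours.
Total = 2 + 304/13 = 330/13 hours.

330/13 hours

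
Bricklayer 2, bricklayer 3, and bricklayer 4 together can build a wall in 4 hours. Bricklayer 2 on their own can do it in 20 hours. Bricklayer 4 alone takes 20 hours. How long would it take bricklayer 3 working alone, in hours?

Combined rate is 1/4 per hour.
Known contribution: 1/20 + 1/20 = (1 + 1)/20 = 2/20 = 1/10 per hour.
So bricklayer 3's rate is 1/4 − 1/10 = 3/20, meaning 20/3 hours alone.

20/3 hours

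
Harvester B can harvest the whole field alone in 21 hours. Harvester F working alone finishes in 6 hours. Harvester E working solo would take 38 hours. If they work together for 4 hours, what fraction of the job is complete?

128/133

Combined rate: 1/21 + 1/6 + 1/38 = (38 + 133 + 21)/798 = 192/798 = 32/133 per hour.
In 4 hours they complete 4·32/133 = 128/133 of the job.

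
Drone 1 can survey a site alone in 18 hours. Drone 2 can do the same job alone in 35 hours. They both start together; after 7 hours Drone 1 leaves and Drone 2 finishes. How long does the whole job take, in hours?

In the first 7 hours the combined rate is 53/630, so 53/90 of the job is done, leaving 37/90.
After Drone 1 leaves the rate is 1/35 per hour; the remaining 37/90 takes 259/18 hours.
Total = 7 + 259/18 = 385/18 hours.

385/18 hours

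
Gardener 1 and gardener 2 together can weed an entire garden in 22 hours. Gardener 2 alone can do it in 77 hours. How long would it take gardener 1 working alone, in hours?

154/5 hours

Combined rate is 1/22 per hour.
Known contribution: 1/77 per hour.
So gardener 1's rate is 1/22 − 1/77 = 5/154, meaning 154/5 hours alone.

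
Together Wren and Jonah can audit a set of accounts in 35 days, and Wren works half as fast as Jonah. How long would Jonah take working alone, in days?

Let Jonah's rate be r; then Wren's rate is (1/2)r, so together (1/2 + 1)r = (3/2)r = 1/35.
Thus r = 2/105 per day.
Jonah alone: 105/2 days; Wren alone: 105 days.

105/2 days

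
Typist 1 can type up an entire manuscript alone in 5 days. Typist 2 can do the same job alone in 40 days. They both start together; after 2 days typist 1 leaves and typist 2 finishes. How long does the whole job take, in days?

In the first 2 days the combined rate is 9/40, so 9/20 of the job is done, leaving 11/20.
After typist 1 leaves the rate is 1/40 per day; the remaining 11/20 takes 22 days.
Total = 2 + 22 = 24 days.

24 days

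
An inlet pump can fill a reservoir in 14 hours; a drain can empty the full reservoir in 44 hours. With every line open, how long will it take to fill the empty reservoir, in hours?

308/15 hours

Net rate = 1/14 − 1/44 = (22 − 7)/308 = 15/308 per hour.
Filling time = 1 ÷ (15/308) = 308/15 hours.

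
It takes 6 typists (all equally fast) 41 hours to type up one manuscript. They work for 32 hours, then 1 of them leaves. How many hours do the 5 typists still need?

54/5 hours

One typist does 1/246 of the job per hour.
After 32 hours with 6 typists, 32/41 is done (9/41 left).
With 5 typists the rate is 5/246, so the rest takes 9/41 ÷ 5/246 = 54/5 hours.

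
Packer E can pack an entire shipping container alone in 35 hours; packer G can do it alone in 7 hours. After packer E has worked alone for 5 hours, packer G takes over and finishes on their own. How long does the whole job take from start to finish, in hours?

In 5 hours packer E does 5/35 = 1/7 of the job, leaving 6/7.
Packer G works at 1/7 per hour, so finishing takes 6/7 ÷ 1/7 = 6 hours.
Total time = 5 + 6 = 11 hours.

11 hours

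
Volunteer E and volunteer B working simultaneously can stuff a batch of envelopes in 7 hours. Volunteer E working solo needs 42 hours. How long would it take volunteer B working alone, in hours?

Combined rate is 1/7 per hour.
Known contribution: 1/42 per hour.
So volunteer B's rate is 1/7 − 1/42 = 5/42, meaning 42/5 hours alone.

42/5 hours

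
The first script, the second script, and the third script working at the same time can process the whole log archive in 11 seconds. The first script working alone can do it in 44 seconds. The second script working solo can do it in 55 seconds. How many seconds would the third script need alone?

20 seconds

Combined rate is 1/11 per second.
Known contribution: 1/44 + 1/55 = (5 + 4)/220 = 9/220 per second.
So the third script's rate is 1/11 − 9/220 = 1/20, meaning 20 seconds alone.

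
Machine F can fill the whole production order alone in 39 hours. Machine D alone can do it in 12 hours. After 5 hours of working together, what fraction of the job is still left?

71/156

Combined rate: 1/39 + 1/12 = (4 + 13)/156 = 17/156 per hour.
In 5 hours they complete 5·17/156 = 85/156 of the job.
So 71/156 remains.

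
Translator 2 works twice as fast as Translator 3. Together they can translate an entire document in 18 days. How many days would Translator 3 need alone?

54 days

Let Translator 3's rate be r; then Translator 2's rate is 2r, so together (2 + 1)r = 3r = 1/18.
Thus r = 1/54 per day.
Translator 3 alone: 54 days; Translator 2 alone: 27 days.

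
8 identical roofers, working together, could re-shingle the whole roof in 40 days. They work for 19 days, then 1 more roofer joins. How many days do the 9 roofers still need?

One roofer does 1/320 of the job per day.
After 19 days with 8 roofers, 19/40 is done (21/40 left).
With 9 roofers the rate is 9/320, so the rest takes 21/40 ÷ 9/320 = 56/3 days.

56/3 days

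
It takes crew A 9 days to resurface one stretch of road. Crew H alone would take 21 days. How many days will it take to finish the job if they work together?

Combined rate: 1/9 + 1/21 = (7 + 3)/63 = 10/63 per day.
Time = 1 ÷ (10/63) = 63/10 days.

63/10 days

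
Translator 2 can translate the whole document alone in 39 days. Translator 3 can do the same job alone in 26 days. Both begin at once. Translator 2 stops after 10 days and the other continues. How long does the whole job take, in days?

58/3 days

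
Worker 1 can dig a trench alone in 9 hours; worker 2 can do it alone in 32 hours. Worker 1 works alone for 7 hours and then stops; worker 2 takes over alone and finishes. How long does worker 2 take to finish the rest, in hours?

64/9 hours

In 7 hours worker 1 does 7/9 of the job, leaving 2/9.
Worker 2 works at 1/32 per hour, so finishing takes 2/9 ÷ 1/32 = 64/9 hours.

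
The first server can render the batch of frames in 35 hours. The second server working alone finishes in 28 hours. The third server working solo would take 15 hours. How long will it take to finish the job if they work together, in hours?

84/11 hours

Combined rate: 1/35 + 1/28 + 1/15 = (12 + 15 + 28)/420 = 55/420 = 11/84 per hour.
Time = 1 ÷ (11/84) = 84/11 hours.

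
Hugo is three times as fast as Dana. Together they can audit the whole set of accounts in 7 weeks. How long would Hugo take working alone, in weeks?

28/3 weeks

Let Dana's rate be r; then Hugo's rate is 3r, so together (3 + 1)r = 4r = 1/7.
Thus r = 1/28 per week.
Dana alone: 28 weeks; Hugo alone: 28/3 weeks.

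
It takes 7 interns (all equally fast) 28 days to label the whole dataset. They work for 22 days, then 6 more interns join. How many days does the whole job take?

328/13 days

One intern does 1/196 of the job per day.
After 22 days with 7 interns, 11/14 is done (3/14 left).
With 13 interns the rate is 13/196, so the rest takes 3/14 ÷ 13/196 = 42/13 days.
Total = 22 + 42/13 = 328/13 days.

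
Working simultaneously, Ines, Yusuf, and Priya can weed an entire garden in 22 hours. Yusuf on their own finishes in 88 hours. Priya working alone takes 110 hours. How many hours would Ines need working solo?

Combined rate is 1/22 per hour.
Known contribution: 1/88 + 1/110 = (5 + 4)/440 = 9/440 per hour.
So Ines's rate is 1/22 − 9/440 = 1/40, meaning 40 hours alone.

40 hours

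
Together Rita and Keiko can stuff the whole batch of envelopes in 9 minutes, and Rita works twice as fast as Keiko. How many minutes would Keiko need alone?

Let Keiko's rate be r; then Rita's rate is 2r, so together (2 + 1)r = 3r = 1/9.
Thus r = 1/27 per minute.
Keiko alone: 27 minutes; Rita alone: 27/2 minutes.

27 minutes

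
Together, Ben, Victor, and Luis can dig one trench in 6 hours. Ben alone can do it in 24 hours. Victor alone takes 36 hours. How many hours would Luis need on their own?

72/7 hours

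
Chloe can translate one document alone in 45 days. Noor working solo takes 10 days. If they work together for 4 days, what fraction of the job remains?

Combined rate: 1/45 + 1/10 = (2 + 9)/90 = 11/90 per day.
In 4 days they complete 4·11/90 = 22/45 of the job.
So 23/45 remains.

23/45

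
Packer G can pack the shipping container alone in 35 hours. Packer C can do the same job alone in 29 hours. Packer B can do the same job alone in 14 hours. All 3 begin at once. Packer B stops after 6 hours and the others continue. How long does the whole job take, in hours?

In the first 6 hours the combined rate is 39/290, so 117/145 of the job is done, leaving 28/145.
After Packer B leaves the rate is 64/1015 per hour; the remaining 28/145 takes 49/16 hours.
Total = 6 + 49/16 = 145/16 hours.

145/16 hours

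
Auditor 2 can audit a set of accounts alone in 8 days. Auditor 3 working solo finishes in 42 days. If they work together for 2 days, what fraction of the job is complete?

Combined rate: 1/8 + 1/42 = (21 + 4)/168 = 25/168 per day.
In 2 days they complete 2·25/168 = 25/84 of the job.

25/84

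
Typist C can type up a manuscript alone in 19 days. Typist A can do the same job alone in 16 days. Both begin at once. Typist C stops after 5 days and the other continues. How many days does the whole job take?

224/19 days

In the first 5 days the combined rate is 35/304, so 175/304 of the job is done, leaving 129/304.
After Typist C leaves the rate is 1/16 per day; the remaining 129/304 takes 129/19 days.
Total = 5 + 129/19 = 224/19 days.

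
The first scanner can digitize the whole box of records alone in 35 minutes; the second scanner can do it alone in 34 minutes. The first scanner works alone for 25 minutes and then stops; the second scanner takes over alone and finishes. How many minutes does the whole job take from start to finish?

243/7 minutes

In 25 minutes the first scanner does 25/35 = 5/7 of the job, leaving 2/7.
The second scanner works at 1/34 per minute, so finishing takes 2/7 ÷ 1/34 = 68/7 minutes.
Total time = 25 + 68/7 = 243/7 minutes.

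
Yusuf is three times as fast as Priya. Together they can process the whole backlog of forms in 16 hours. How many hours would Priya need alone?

64 hours

Let Priya's rate be r; then Yusuf's rate is 3r, so together (3 + 1)r = 4r = 1/16.
Thus r = 1/64 per hour.
Priya alone: 64 hours; Yusuf alone: 64/3 hours.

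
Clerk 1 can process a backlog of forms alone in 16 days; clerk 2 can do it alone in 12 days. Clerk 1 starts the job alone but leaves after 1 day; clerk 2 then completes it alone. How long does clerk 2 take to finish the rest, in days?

45/4 days

In 1 day clerk 1 does 1/16 of the job, leaving 15/16.
Clerk 2 works at 1/12 per day, so finishing takes 15/16 ÷ 1/12 = 45/4 days.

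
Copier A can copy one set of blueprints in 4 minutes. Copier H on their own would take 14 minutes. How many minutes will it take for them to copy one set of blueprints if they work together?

28/9 minutes

Combined rate: 1/4 + 1/14 = (7 + 2)/28 = 9/28 per minute.
Time = 1 ÷ (9/28) = 28/9 minutes.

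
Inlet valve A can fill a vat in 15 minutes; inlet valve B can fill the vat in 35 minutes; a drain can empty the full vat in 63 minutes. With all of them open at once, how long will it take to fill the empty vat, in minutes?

63/5 minutes

Net rate = 1/15 + 1/35 − 1/63 = (21 + 9 − 5)/315 = 25/315 = 5/63 per minute.
Filling time = 1 ÷ (5/63) = 63/5 minutes.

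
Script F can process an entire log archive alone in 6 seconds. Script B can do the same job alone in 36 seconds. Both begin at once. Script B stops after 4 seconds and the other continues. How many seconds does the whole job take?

16/3 seconds

In the first 4 seconds the combined rate is 7/36, so 7/9 of the job is done, leaving 2/9.
After script B leaves the rate is 1/6 per second; the remaining 2/9 takes 4/3 seconds.
Total = 4 + 4/3 = 16/3 seconds.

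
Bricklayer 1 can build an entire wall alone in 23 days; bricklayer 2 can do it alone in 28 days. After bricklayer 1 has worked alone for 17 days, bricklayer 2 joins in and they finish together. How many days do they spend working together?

In 17 days bricklayer 1 does 17/23 of the job, leaving 6/23.
Bricklayer 1 and bricklayer 2 together work at 51/644 per day, so finishing takes 6/23 ÷ 51/644 = 56/17 days.

56/17 days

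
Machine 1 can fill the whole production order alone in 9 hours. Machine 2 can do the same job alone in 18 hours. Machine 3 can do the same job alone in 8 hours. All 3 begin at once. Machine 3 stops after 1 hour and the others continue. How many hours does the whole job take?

21/4 hours

In the first 1 hour the combined rate is 7/24, so 7/24 of the job is done, leaving 17/24.
After machine 3 leaves the rate is 1/6 per hour; the remaining 17/24 takes 17/4 hours.
Total = 1 + 17/4 = 21/4 hours.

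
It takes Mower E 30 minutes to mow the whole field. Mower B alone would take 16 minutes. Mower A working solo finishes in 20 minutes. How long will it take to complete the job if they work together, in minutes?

48/7 minutes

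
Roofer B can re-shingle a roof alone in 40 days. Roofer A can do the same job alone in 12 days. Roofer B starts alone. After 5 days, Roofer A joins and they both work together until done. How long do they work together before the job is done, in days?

In the first 5 days Roofer B alone does 5/40 = 1/8 of the job, leaving 7/8.
Once everyone is working, combined rate: 1/40 + 1/12 = (3 + 10)/120 = 13/120 per day.
Remaining 7/8 at 13/120 per day takes 105/13 days.

105/13 days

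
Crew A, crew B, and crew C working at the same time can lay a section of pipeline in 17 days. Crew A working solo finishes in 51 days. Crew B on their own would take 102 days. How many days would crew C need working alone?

34 days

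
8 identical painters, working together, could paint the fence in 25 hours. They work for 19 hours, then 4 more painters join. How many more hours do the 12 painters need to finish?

4 hours

One painter does 1/200 of the job per hour.
After 19 hours with 8 painters, 19/25 is done (6/25 left).
With 12 painters the rate is 12/200 = 3/50, so the rest takes 6/25 ÷ 3/50 = 4 hours.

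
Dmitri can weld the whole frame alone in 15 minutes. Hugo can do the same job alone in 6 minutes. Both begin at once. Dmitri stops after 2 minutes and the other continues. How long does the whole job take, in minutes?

In the first 2 minutes the combined rate is 7/30, so 7/15 of the job is done, leaving 8/15.
After Dmitri leaves the rate is 1/6 per minute; the remaining 8/15 takes 16/5 minutes.
Total = 2 + 16/5 = 26/5 minutes.

26/5 minutes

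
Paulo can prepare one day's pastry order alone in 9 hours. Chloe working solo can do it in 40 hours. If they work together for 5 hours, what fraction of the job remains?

Combined rate: 1/9 + 1/40 = (40 + 9)/360 = 49/360 per hour.
In 5 hours they complete 5·49/360 = 49/72 of the job.
So 23/72 remains.

23/72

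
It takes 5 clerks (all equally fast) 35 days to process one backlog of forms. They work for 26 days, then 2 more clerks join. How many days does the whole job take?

227/7 days

One clerk does 1/175 of the job per day.
After 26 days with 5 clerks, 26/35 is done (9/35 left).
With 7 clerks the rate is 7/175 = 1/25, so the rest takes 9/35 ÷ 1/25 = 45/7 days.
Total = 26 + 45/7 = 227/7 days.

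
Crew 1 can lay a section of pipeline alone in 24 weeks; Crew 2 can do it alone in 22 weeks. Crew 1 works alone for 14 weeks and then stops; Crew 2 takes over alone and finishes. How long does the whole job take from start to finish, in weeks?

139/6 weeks

In 14 weeks Crew 1 does 14/24 = 7/12 of the job, leaving 5/12.
Crew 2 works at 1/22 per week, so finishing takes 5/12 ÷ 1/22 = 55/6 weeks.
Total time = 14 + 55/6 = 139/6 weeks.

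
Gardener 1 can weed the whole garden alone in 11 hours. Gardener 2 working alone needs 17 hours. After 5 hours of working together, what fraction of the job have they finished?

140/187

Combined rate: 1/11 + 1/17 = (17 + 11)/187 = 28/187 per hour.
In 5 hours they complete 5·28/187 = 140/187 of the job.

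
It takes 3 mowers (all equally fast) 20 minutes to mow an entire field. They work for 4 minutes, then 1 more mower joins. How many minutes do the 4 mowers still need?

12 minutes

One mower does 1/60 of the job per minute.
After 4 minutes with 3 mowers, 1/5 is done (4/5 left).
With 4 mowers the rate is 4/60 = 1/15, so the rest takes 4/5 ÷ 1/15 = 12 minutes.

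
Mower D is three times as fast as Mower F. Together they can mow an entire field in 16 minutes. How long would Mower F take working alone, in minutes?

64 minutes

Let Mower F's rate be r; then Mower D's rate is 3r, so together (3 + 1)r = 4r = 1/16.
Thus r = 1/64 per minute.
Mower F alone: 64 minutes; Mower D alone: 64/3 minutes.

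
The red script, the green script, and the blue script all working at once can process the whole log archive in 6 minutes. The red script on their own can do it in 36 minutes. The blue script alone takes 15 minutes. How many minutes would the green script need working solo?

180/13 minutes

Combined rate is 1/6 per minute.
Known contribution: 1/36 + 1/15 = (5 + 12)/180 = 17/180 per minute.
So the green script's rate is 1/6 − 17/180 = 13/180, meaning 180/13 minutes alone.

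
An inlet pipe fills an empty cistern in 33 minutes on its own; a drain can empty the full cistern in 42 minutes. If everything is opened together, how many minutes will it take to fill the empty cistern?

Net rate = 1/33 − 1/42 = (14 − 11)/462 = 3/462 = 1/154 per minute.
Filling time = 1 ÷ (1/154) = 154 minutes.

154 minutes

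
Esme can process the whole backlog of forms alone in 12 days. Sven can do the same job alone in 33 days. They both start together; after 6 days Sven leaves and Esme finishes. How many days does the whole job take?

In the first 6 days the combined rate is 5/44, so 15/22 of the job is done, leaving 7/22.
After Sven leaves the rate is 1/12 per day; the remaining 7/22 takes 42/11 days.
Total = 6 + 42/11 = 108/11 days.

108/11 days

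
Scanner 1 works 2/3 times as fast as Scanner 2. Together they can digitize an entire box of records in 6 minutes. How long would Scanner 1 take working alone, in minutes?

15 minutes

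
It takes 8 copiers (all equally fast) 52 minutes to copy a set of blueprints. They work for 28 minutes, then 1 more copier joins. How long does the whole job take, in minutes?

One copier does 1/416 of the job per minute.
After 28 minutes with 8 copiers, 7/13 is done (6/13 left).
With 9 copiers the rate is 9/416, so the rest takes 6/13 ÷ 9/416 = 64/3 minutes.
Total = 28 + 64/3 = 148/3 minutes.

148/3 minutes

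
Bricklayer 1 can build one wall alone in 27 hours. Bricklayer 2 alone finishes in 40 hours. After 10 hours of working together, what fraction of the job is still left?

41/108

Combined rate: 1/27 + 1/40 = (40 + 27)/1080 = 67/1080 per hour.
In 10 hours they complete 10·67/1080 = 67/108 of the job.
So 41/108 remains.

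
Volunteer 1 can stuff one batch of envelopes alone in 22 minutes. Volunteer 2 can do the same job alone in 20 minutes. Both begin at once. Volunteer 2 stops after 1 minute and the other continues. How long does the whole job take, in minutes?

In the first 1 minute the combined rate is 21/220, so 21/220 of the job is done, leaving 199/220.
After volunteer 2 leaves the rate is 1/22 per minute; the remaining 199/220 takes 199/10 minutes.
Total = 1 + 199/10 = 209/10 minutes.

209/10 minutes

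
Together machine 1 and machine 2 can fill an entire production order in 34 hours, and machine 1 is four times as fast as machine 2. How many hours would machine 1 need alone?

85/2 hours

Let machine 2's rate be r; then machine 1's rate is 4r, so together (4 + 1)r = 5r = 1/34.
Thus r = 1/170 per hour.
Machine 2 alone: 170 hours; machine 1 alone: 85/2 hours.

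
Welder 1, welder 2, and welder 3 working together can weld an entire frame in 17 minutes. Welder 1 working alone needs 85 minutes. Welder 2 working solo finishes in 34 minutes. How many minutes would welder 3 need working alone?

170/3 minutes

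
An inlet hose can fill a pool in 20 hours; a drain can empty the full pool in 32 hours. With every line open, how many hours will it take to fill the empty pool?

160/3 hours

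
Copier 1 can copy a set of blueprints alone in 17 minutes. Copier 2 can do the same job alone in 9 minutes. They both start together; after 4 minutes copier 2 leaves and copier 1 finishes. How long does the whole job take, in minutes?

In the first 4 minutes the combined rate is 26/153, so 104/153 of the job is done, leaving 49/153.
After copier 2 leaves the rate is 1/17 per minute; the remaining 49/153 takes 49/9 minutes.
Total = 4 + 49/9 = 85/9 minutes.

85/9 minutes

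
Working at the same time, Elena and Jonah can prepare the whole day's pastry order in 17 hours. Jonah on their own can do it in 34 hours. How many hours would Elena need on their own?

34 hours

Combined rate is 1/17 per hour.
Known contribution: 1/34 per hour.
So Elena's rate is 1/17 − 1/34 = 1/34, meaning 34 hours alone.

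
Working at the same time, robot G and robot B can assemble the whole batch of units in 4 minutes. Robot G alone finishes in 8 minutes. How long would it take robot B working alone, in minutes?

8 minutes

Combined rate is 1/4 per minute.
Known contribution: 1/8 per minute.
So robot B's rate is 1/4 − 1/8 = 1/8, meaning 8 minutes alone.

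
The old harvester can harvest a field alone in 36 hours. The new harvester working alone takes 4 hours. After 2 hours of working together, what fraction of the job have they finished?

Combined rate: 1/36 + 1/4 = (1 + 9)/36 = 10/36 = 5/18 per hour.
In 2 hours they complete 2·5/18 = 5/9 of the job.

5/9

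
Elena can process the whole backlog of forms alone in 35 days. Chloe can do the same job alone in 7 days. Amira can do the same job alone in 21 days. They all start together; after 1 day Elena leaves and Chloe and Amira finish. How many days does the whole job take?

51/10 days

In the first 1 day the combined rate is 23/105, so 23/105 of the job is done, leaving 82/105.
After Elena leaves the rate is 4/21 per day; the remaining 82/105 takes 41/10 days.
Total = 1 + 41/10 = 51/10 days.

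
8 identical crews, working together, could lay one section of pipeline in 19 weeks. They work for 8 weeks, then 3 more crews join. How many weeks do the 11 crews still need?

8 weeks

One crew does 1/152 of the job per week.
After 8 weeks with 8 crews, 8/19 is done (11/19 left).
With 11 crews the rate is 11/152, so the rest takes 11/19 ÷ 11/152 = 8 weeks.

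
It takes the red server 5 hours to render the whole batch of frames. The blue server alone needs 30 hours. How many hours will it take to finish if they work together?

30/7 hours

Combined rate: 1/5 + 1/30 = (6 + 1)/30 = 7/30 per hour.
Time = 1 ÷ (7/30) = 30/7 hours.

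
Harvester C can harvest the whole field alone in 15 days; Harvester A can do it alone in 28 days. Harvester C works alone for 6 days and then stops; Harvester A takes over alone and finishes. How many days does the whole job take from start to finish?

114/5 days

In 6 days Harvester C does 6/15 = 2/5 of the job, leaving 3/5.
Harvester A works at 1/28 per day, so finishing takes 3/5 ÷ 1/28 = 84/5 days.
Total time = 6 + 84/5 = 114/5 days.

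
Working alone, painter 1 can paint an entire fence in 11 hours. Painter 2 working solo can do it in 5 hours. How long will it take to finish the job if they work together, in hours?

55/16 hours

Combined rate: 1/11 + 1/5 = (5 + 11)/55 = 16/55 per hour.
Time = 1 ÷ (16/55) = 55/16 hours.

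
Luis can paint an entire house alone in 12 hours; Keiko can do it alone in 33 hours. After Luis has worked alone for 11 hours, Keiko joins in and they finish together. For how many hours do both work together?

11/15 hours

In 11 hours Luis does 11/12 of the job, leaving 1/12.
Luis and Keiko together work at 5/44 per hour, so finishing takes 1/12 ÷ 5/44 = 11/15 hours.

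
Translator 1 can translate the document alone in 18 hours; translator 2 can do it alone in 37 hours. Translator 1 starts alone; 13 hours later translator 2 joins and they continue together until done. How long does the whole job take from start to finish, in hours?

180/11 hours

In 13 hours translator 1 does 13/18 of the job, leaving 5/18.
Translator 1 and translator 2 together work at 55/666 per hour, so finishing takes 5/18 ÷ 55/666 = 37/11 hours.
Total time = 13 + 37/11 = 180/11 hours.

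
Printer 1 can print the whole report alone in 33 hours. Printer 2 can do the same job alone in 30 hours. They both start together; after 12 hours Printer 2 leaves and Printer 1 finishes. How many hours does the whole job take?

99/5 hours

In the first 12 hours the combined rate is 7/110, so 42/55 of the job is done, leaving 13/55.
After Printer 2 leaves the rate is 1/33 per hour; the remaining 13/55 takes 39/5 hours.
Total = 12 + 39/5 = 99/5 hours.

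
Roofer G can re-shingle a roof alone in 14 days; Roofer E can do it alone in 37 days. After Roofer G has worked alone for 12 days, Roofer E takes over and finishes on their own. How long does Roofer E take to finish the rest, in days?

37/7 days

In 12 days Roofer G does 12/14 = 6/7 of the job, leaving 1/7.
Roofer E works at 1/37 per day, so finishing takes 1/7 ÷ 1/37 = 37/7 days.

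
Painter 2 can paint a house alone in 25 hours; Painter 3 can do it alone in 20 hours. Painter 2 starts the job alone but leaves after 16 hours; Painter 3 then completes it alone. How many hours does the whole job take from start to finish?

In 16 hours Painter 2 does 16/25 of the job, leaving 9/25.
Painter 3 works at 1/20 per hour, so finishing takes 9/25 ÷ 1/20 = 36/5 hours.
Total time = 16 + 36/5 = 116/5 hours.

116/5 hours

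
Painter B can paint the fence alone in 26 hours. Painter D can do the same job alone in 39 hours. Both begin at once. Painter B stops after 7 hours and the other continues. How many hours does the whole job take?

57/2 hours

In the first 7 hours the combined rate is 5/78, so 35/78 of the job is done, leaving 43/78.
After Painter B leaves the rate is 1/39 per hour; the remaining 43/78 takes 43/2 hours.
Total = 7 + 43/2 = 57/2 hours.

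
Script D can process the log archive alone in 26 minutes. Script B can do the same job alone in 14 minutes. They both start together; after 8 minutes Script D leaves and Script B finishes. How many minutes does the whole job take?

126/13 minutes

In the first 8 minutes the combined rate is 10/91, so 80/91 of the job is done, leaving 11/91.
After Script D leaves the rate is 1/14 per minute; the remaining 11/91 takes 22/13 minutes.
Total = 8 + 22/13 = 126/13 minutes.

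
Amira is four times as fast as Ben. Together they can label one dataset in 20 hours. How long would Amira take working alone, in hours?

25 hours

Let Ben's rate be r; then Amira's rate is 4r, so together (4 + 1)r = 5r = 1/20.
Thus r = 1/100 per hour.
Ben alone: 100 hours; Amira alone: 25 hours.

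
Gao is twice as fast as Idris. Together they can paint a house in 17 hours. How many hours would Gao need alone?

51/2 hours

Let Idris's rate be r; then Gao's rate is 2r, so together (2 + 1)r = 3r = 1/17.
Thus r = 1/51 per hour.
Idris alone: 51 hours; Gao alone: 51/2 hours.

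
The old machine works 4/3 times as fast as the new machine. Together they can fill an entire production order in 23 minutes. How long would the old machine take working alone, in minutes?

Let the new machine's rate be r; then the old machine's rate is (4/3)r, so together (4/3 + 1)r = (7/3)r = 1/23.
Thus r = 3/161 per minute.
The new machine alone: 161/3 minutes; the old machine alone: 161/4 minutes.

161/4 minutes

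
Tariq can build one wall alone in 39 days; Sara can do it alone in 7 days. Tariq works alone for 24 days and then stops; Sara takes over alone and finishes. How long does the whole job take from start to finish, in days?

347/13 days

In 24 days Tariq does 24/39 = 8/13 of the job, leaving 5/13.
Sara works at 1/7 per day, so finishing takes 5/13 ÷ 1/7 = 35/13 days.
Total time = 24 + 35/13 = 347/13 days.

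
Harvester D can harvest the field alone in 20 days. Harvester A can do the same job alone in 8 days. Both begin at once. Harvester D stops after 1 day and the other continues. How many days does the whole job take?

38/5 days

In the first 1 day the combined rate is 7/40, so 7/40 of the job is done, leaving 33/40.
After harvester D leaves the rate is 1/8 per day; the remaining 33/40 takes 33/5 days.
Total = 1 + 33/5 = 38/5 days.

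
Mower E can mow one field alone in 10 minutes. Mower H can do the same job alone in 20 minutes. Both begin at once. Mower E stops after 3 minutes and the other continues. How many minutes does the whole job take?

In the first 3 minutes the combined rate is 3/20, so 9/20 of the job is done, leaving 11/20.
After mower E leaves the rate is 1/20 per minute; the remaining 11/20 takes 11 minutes.
Total = 3 + 11 = 14 minutes.

14 minutes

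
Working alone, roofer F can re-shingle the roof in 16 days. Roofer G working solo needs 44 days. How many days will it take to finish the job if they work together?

With two workers the combined time is the product over the sum: 16·44/(16+44) = 704/60 = 176/15 days.

176/15 days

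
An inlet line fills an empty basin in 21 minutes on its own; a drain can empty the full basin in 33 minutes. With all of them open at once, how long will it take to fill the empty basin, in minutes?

231/4 minutes

Net rate = 1/21 − 1/33 = (11 − 7)/231 = 4/231 per minute.
Filling time = 1 ÷ (4/231) = 231/4 minutes.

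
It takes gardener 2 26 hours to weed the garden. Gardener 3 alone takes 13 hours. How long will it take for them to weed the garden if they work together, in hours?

26/3 hours

Combined rate: 1/26 + 1/13 = (1 + 2)/26 = 3/26 per hour.
Time = 1 ÷ (3/26) = 26/3 hours.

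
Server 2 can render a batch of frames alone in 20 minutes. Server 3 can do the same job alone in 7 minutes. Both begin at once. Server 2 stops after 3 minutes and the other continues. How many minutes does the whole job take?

In the first 3 minutes the combined rate is 27/140, so 81/140 of the job is done, leaving 59/140.
After Server 2 leaves the rate is 1/7 per minute; the remaining 59/140 takes 59/20 minutes.
Total = 3 + 59/20 = 119/20 minutes.

119/20 minutes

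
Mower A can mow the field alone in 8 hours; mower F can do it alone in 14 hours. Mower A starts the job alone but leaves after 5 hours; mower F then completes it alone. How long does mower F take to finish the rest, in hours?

In 5 hours mower A does 5/8 of the job, leaving 3/8.
Mower F works at 1/14 per hour, so finishing takes 3/8 ÷ 1/14 = 21/4 hours.

21/4 hours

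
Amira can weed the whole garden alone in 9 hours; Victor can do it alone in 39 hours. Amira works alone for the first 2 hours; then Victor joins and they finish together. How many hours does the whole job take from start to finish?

In 2 hours Amira does 2/9 of the job, leaving 7/9.
Amira and Victor together work at 16/117 per hour, so finishing takes 7/9 ÷ 16/117 = 91/16 hours.
Total time = 2 + 91/16 = 123/16 hours.

123/16 hours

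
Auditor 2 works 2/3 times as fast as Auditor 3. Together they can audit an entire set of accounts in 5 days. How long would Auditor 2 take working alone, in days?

25/2 days

Let Auditor 3's rate be r; then Auditor 2's rate is (2/3)r, so together (2/3 + 1)r = (5/3)r = 1/5.
Thus r = 3/25 per day.
Auditor 3 alone: 25/3 days; Auditor 2 alone: 25/2 days.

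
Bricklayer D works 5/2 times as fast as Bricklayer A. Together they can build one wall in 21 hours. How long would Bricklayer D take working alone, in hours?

147/5 hours

Let Bricklayer A's rate be r; then Bricklayer D's rate is (5/2)r, so together (5/2 + 1)r = (7/2)r = 1/21.
Thus r = 2/147 per hour.
Bricklayer A alone: 147/2 hours; Bricklayer D alone: 147/5 hours.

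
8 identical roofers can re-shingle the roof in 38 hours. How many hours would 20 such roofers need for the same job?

76/5 hours

Total work is 8·38 = 304 roofer-hours.
With 20 roofers: 304/20 = 76/5 hours.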